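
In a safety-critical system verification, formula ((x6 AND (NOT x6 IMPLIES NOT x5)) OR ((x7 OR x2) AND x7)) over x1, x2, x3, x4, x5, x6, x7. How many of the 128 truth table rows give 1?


Formula: ((x6 AND (NOT x6 IMPLIES NOT x5)) OR ((x7 OR x2) AND x7)) over 7 vars (128 rows)
Evaluate each row (x1, x2, x3, x4, x5, x6, x7 as bits, MSB first):
  row 0 [0000000]: ((0 AND (NOT 0 IMPLIES NOT 0)) OR ((0 OR 0) AND 0)) -> 0
  row 1 [0000001]: ((0 AND (NOT 0 IMPLIES NOT 0)) OR ((1 OR 0) AND 1)) -> 1
  row 2 [0000010]: ((1 AND (NOT 1 IMPLIES NOT 0)) OR ((0 OR 0) AND 0)) -> 1
  row 3 [0000011]: ((1 AND (NOT 1 IMPLIES NOT 0)) OR ((1 OR 0) AND 1)) -> 1
  row 4 [0000100]: ((0 AND (NOT 0 IMPLIES NOT 1)) OR ((0 OR 0) AND 0)) -> 0
  (every remaining row is evaluated the same way; all 128 results are listed next)
Full result column, 8 rows per line (x1,x2,x3,x4 fixed per line; x5,x6,x7 runs 000..111 left to right):
  rows 0-7 [x1,x2,x3,x4=0000]: 01110111  (ones: 6)
  rows 8-15 [x1,x2,x3,x4=0001]: 01110111  (ones: 6)
  rows 16-23 [x1,x2,x3,x4=0010]: 01110111  (ones: 6)
  rows 24-31 [x1,x2,x3,x4=0011]: 01110111  (ones: 6)
  rows 32-39 [x1,x2,x3,x4=0100]: 01110111  (ones: 6)
  rows 40-47 [x1,x2,x3,x4=0101]: 01110111  (ones: 6)
  rows 48-55 [x1,x2,x3,x4=0110]: 01110111  (ones: 6)
  rows 56-63 [x1,x2,x3,x4=0111]: 01110111  (ones: 6)
  rows 64-71 [x1,x2,x3,x4=1000]: 01110111  (ones: 6)
  rows 72-79 [x1,x2,x3,x4=1001]: 01110111  (ones: 6)
  rows 80-87 [x1,x2,x3,x4=1010]: 01110111  (ones: 6)
  rows 88-95 [x1,x2,x3,x4=1011]: 01110111  (ones: 6)
  rows 96-103 [x1,x2,x3,x4=1100]: 01110111  (ones: 6)
  rows 104-111 [x1,x2,x3,x4=1101]: 01110111  (ones: 6)
  rows 112-119 [x1,x2,x3,x4=1110]: 01110111  (ones: 6)
  rows 120-127 [x1,x2,x3,x4=1111]: 01110111  (ones: 6)
Count of 1-rows = 6+6+6+6+6+6+6+6+6+6+6+6+6+6+6+6 = 96

96


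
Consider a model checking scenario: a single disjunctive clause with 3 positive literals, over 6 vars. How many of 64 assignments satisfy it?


Step 1: Total=2^6=64
Step 2: Unsat when all 3 false: 2^3=8
Step 3: Sat=64-8=56

56


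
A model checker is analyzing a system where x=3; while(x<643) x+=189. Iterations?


Step 1: x goes from 3 toward 643 by 189; the body runs while x<643, so iterations = ceil((bound-start)/step)
Step 2: Distance=640
Step 3: ceil(640/189)=4

4


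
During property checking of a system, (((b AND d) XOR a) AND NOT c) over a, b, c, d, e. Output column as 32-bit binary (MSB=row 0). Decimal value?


Formula: (((b AND d) XOR a) AND NOT c) over a, b, c, d, e (32 rows)
Evaluate each row (bits = a,b,c,d,e, MSB first):
  row 0 [00000]: (((0 AND 0) XOR 0) AND NOT 0) -> 0
  row 1 [00001]: (((0 AND 0) XOR 0) AND NOT 0) -> 0
  row 2 [00010]: (((0 AND 1) XOR 0) AND NOT 0) -> 0
  row 3 [00011]: (((0 AND 1) XOR 0) AND NOT 0) -> 0
  row 4 [00100]: (((0 AND 0) XOR 0) AND NOT 1) -> 0
  row 5 [00101]: (((0 AND 0) XOR 0) AND NOT 1) -> 0
  row 6 [00110]: (((0 AND 1) XOR 0) AND NOT 1) -> 0
  row 7 [00111]: (((0 AND 1) XOR 0) AND NOT 1) -> 0
  row 8 [01000]: (((1 AND 0) XOR 0) AND NOT 0) -> 0
  row 9 [01001]: (((1 AND 0) XOR 0) AND NOT 0) -> 0
  row 10 [01010]: (((1 AND 1) XOR 0) AND NOT 0) -> 1
  row 11 [01011]: (((1 AND 1) XOR 0) AND NOT 0) -> 1
  row 12 [01100]: (((1 AND 0) XOR 0) AND NOT 1) -> 0
  row 13 [01101]: (((1 AND 0) XOR 0) AND NOT 1) -> 0
  row 14 [01110]: (((1 AND 1) XOR 0) AND NOT 1) -> 0
  row 15 [01111]: (((1 AND 1) XOR 0) AND NOT 1) -> 0
  row 16 [10000]: (((0 AND 0) XOR 1) AND NOT 0) -> 1
  row 17 [10001]: (((0 AND 0) XOR 1) AND NOT 0) -> 1
  row 18 [10010]: (((0 AND 1) XOR 1) AND NOT 0) -> 1
  row 19 [10011]: (((0 AND 1) XOR 1) AND NOT 0) -> 1
  row 20 [10100]: (((0 AND 0) XOR 1) AND NOT 1) -> 0
  row 21 [10101]: (((0 AND 0) XOR 1) AND NOT 1) -> 0
  row 22 [10110]: (((0 AND 1) XOR 1) AND NOT 1) -> 0
  row 23 [10111]: (((0 AND 1) XOR 1) AND NOT 1) -> 0
  row 24 [11000]: (((1 AND 0) XOR 1) AND NOT 0) -> 1
  row 25 [11001]: (((1 AND 0) XOR 1) AND NOT 0) -> 1
  row 26 [11010]: (((1 AND 1) XOR 1) AND NOT 0) -> 0
  row 27 [11011]: (((1 AND 1) XOR 1) AND NOT 0) -> 0
  row 28 [11100]: (((1 AND 0) XOR 1) AND NOT 1) -> 0
  row 29 [11101]: (((1 AND 0) XOR 1) AND NOT 1) -> 0
  row 30 [11110]: (((1 AND 1) XOR 1) AND NOT 1) -> 0
  row 31 [11111]: (((1 AND 1) XOR 1) AND NOT 1) -> 0
Full result column, 4 rows per line (a,b,c fixed per line; d,e runs 00..11 left to right):
  rows 0-3 [a,b,c=000]: 0000  = hex 0
  rows 4-7 [a,b,c=001]: 0000  = hex 0
  rows 8-11 [a,b,c=010]: 0011  = hex 3
  rows 12-15 [a,b,c=011]: 0000  = hex 0
  rows 16-19 [a,b,c=100]: 1111  = hex F
  rows 20-23 [a,b,c=101]: 0000  = hex 0
  rows 24-27 [a,b,c=110]: 1100  = hex C
  rows 28-31 [a,b,c=111]: 0000  = hex 0
Output column (row 0 .. row 31) = 00000000001100001111000011000000
Output column grouped in 4s = 0000 0000 0011 0000 1111 0000 1100 0000 = 0x0030F0C0
Convert to decimal digit by digit (value = value*16 + digit):
  0 -> 0
  0*16 + 0 = 0
  0*16 + 3 = 3
  3*16 + 0 = 48
  48*16 + 15 (F) = 783
  783*16 + 0 = 12528
  12528*16 + 12 (C) = 200460
  200460*16 + 0 = 3207360
Decimal = 3207360

3207360


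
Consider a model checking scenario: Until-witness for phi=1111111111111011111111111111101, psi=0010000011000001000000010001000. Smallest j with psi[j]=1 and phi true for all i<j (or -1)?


(phi U psi) at 0: need smallest j with psi[j]=1 and phi[i]=1 for all i in [0,j).
Scan from step 0:
  step 0: phi=1, psi=0 -> continue
  step 1: phi=1, psi=0 -> continue
  step 2: psi=1 and phi held for [0,2) -> witness found
Witness step = 2

2


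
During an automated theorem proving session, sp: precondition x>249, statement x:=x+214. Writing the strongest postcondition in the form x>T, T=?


Formula: sp(P, x:=E) = exists old_x. (x = E[old_x/x]) AND P[old_x/x] (old_x is the value of x before the assignment; eliminate old_x by solving x = E[old_x/x] for old_x)
Step 1: Precondition P: x>249, i.e. old_x > 249
Step 2: Assignment gives x = old_x + 214, so old_x = x - 214
Step 3: Substitute into P: x - 214 > 249
Step 4: Simplify: x > 249+214 = 463

463


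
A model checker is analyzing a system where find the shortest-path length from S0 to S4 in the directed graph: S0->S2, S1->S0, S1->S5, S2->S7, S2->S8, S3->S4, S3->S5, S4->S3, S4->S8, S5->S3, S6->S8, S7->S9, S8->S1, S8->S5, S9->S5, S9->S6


BFS layer-by-layer from S0:
  dist 0: {S0}
  dist 1: {S2}
  dist 2: {S7, S8}
  dist 3: {S1, S5, S9}
  dist 4: {S3, S6}
  dist 5: {S4}
  -> S4 reached at distance 5
Shortest path length = 5

5


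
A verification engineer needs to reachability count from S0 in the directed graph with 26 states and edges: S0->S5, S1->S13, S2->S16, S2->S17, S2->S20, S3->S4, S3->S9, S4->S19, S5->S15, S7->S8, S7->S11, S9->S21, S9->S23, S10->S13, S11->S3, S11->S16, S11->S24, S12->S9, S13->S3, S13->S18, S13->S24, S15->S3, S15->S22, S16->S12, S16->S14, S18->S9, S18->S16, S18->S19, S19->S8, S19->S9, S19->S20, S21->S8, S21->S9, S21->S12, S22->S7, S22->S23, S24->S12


BFS from S0:
  layer 0: {S0}
  layer 1: {S5}
  layer 2: {S15}
  layer 3: {S3, S22}
  layer 4: {S4, S7, S9, S23}
  layer 5: {S8, S11, S19, S21}
  layer 6: {S12, S16, S20, S24}
  layer 7: {S14}
Reachable set: {S0, S3, S4, S5, S7, S8, S9, S11, S12, S14, S15, S16, S19, S20, S21, S22, S23, S24}
Count = 18

18


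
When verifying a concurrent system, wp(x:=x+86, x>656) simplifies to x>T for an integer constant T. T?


Formula: wp(x:=E, P) = P[E/x] (substitute E for x in postcondition)
Step 1: Postcondition: x>656
Step 2: Substitute x+86 for x: x+86>656
Step 3: Solve for x: x > 656-86 = 570

570


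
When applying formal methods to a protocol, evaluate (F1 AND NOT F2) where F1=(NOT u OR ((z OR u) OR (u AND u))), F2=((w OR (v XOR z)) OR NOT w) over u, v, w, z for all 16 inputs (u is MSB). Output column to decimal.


F1 = (NOT u OR ((z OR u) OR (u AND u)))
F2 = ((w OR (v XOR z)) OR NOT w)
Counterexample to F1=>F2 is where F1=1 and F2=0.
Evaluate each row (bits = u,v,w,z, MSB first):
  row 0 [0000]: F1=1 F2=1 -> F1&~F2 -> 0
  row 1 [0001]: F1=1 F2=1 -> F1&~F2 -> 0
  row 2 [0010]: F1=1 F2=1 -> F1&~F2 -> 0
  row 3 [0011]: F1=1 F2=1 -> F1&~F2 -> 0
  row 4 [0100]: F1=1 F2=1 -> F1&~F2 -> 0
  row 5 [0101]: F1=1 F2=1 -> F1&~F2 -> 0
  row 6 [0110]: F1=1 F2=1 -> F1&~F2 -> 0
  row 7 [0111]: F1=1 F2=1 -> F1&~F2 -> 0
  row 8 [1000]: F1=1 F2=1 -> F1&~F2 -> 0
  row 9 [1001]: F1=1 F2=1 -> F1&~F2 -> 0
  row 10 [1010]: F1=1 F2=1 -> F1&~F2 -> 0
  row 11 [1011]: F1=1 F2=1 -> F1&~F2 -> 0
  row 12 [1100]: F1=1 F2=1 -> F1&~F2 -> 0
  row 13 [1101]: F1=1 F2=1 -> F1&~F2 -> 0
  row 14 [1110]: F1=1 F2=1 -> F1&~F2 -> 0
  row 15 [1111]: F1=1 F2=1 -> F1&~F2 -> 0
Full result column, 4 rows per line (u,v fixed per line; w,z runs 00..11 left to right):
  rows 0-3 [u,v=00]: 0000  = hex 0
  rows 4-7 [u,v=01]: 0000  = hex 0
  rows 8-11 [u,v=10]: 0000  = hex 0
  rows 12-15 [u,v=11]: 0000  = hex 0
Counterexample vector (row 0 .. row 15) = 0000000000000000
Output column grouped in 4s = 0000 0000 0000 0000 = 0x0000
Convert to decimal digit by digit (value = value*16 + digit):
  0 -> 0
  0*16 + 0 = 0
  0*16 + 0 = 0
  0*16 + 0 = 0
Decimal = 0

0


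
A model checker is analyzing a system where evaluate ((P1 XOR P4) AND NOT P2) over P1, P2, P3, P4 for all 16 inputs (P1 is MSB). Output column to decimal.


Formula: ((P1 XOR P4) AND NOT P2) over P1, P2, P3, P4 (16 rows)
Evaluate each row (bits = P1,P2,P3,P4, MSB first):
  row 0 [0000]: ((0 XOR 0) AND NOT 0) -> 0
  row 1 [0001]: ((0 XOR 1) AND NOT 0) -> 1
  row 2 [0010]: ((0 XOR 0) AND NOT 0) -> 0
  row 3 [0011]: ((0 XOR 1) AND NOT 0) -> 1
  row 4 [0100]: ((0 XOR 0) AND NOT 1) -> 0
  row 5 [0101]: ((0 XOR 1) AND NOT 1) -> 0
  row 6 [0110]: ((0 XOR 0) AND NOT 1) -> 0
  row 7 [0111]: ((0 XOR 1) AND NOT 1) -> 0
  row 8 [1000]: ((1 XOR 0) AND NOT 0) -> 1
  row 9 [1001]: ((1 XOR 1) AND NOT 0) -> 0
  row 10 [1010]: ((1 XOR 0) AND NOT 0) -> 1
  row 11 [1011]: ((1 XOR 1) AND NOT 0) -> 0
  row 12 [1100]: ((1 XOR 0) AND NOT 1) -> 0
  row 13 [1101]: ((1 XOR 1) AND NOT 1) -> 0
  row 14 [1110]: ((1 XOR 0) AND NOT 1) -> 0
  row 15 [1111]: ((1 XOR 1) AND NOT 1) -> 0
Full result column, 4 rows per line (P1,P2 fixed per line; P3,P4 runs 00..11 left to right):
  rows 0-3 [P1,P2=00]: 0101  = hex 5
  rows 4-7 [P1,P2=01]: 0000  = hex 0
  rows 8-11 [P1,P2=10]: 1010  = hex A
  rows 12-15 [P1,P2=11]: 0000  = hex 0
Output column (row 0 .. row 15) = 0101000010100000
Output column grouped in 4s = 0101 0000 1010 0000 = 0x50A0
Convert to decimal digit by digit (value = value*16 + digit):
  5 -> 5
  5*16 + 0 = 80
  80*16 + 10 (A) = 1290
  1290*16 + 0 = 20640
Decimal = 20640

20640


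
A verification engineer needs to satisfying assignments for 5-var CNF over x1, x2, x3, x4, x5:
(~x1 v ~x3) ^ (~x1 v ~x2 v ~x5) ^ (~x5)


CNF with 3 clauses over 5 vars (32 assignments).
An assignment satisfies CNF iff every clause has >=1 true literal.
Check each row (bits = x1,x2,x3,x4,x5; clause T/F shown):
  row 0 [00000]: clauses=TTT -> 1
  row 1 [00001]: clauses=TTF -> 0
  row 2 [00010]: clauses=TTT -> 1
  row 3 [00011]: clauses=TTF -> 0
  row 4 [00100]: clauses=TTT -> 1
  row 5 [00101]: clauses=TTF -> 0
  row 6 [00110]: clauses=TTT -> 1
  row 7 [00111]: clauses=TTF -> 0
  row 8 [01000]: clauses=TTT -> 1
  row 9 [01001]: clauses=TTF -> 0
  row 10 [01010]: clauses=TTT -> 1
  row 11 [01011]: clauses=TTF -> 0
  row 12 [01100]: clauses=TTT -> 1
  row 13 [01101]: clauses=TTF -> 0
  row 14 [01110]: clauses=TTT -> 1
  row 15 [01111]: clauses=TTF -> 0
  row 16 [10000]: clauses=TTT -> 1
  row 17 [10001]: clauses=TTF -> 0
  row 18 [10010]: clauses=TTT -> 1
  row 19 [10011]: clauses=TTF -> 0
  row 20 [10100]: clauses=FTT -> 0
  row 21 [10101]: clauses=FTF -> 0
  row 22 [10110]: clauses=FTT -> 0
  row 23 [10111]: clauses=FTF -> 0
  row 24 [11000]: clauses=TTT -> 1
  row 25 [11001]: clauses=TFF -> 0
  row 26 [11010]: clauses=TTT -> 1
  row 27 [11011]: clauses=TFF -> 0
  row 28 [11100]: clauses=FTT -> 0
  row 29 [11101]: clauses=FFF -> 0
  row 30 [11110]: clauses=FTT -> 0
  row 31 [11111]: clauses=FFF -> 0
Full result column, 8 rows per line (x1,x2 fixed per line; x3,x4,x5 runs 000..111 left to right):
  rows 0-7 [x1,x2=00]: 10101010  (ones: 4)
  rows 8-15 [x1,x2=01]: 10101010  (ones: 4)
  rows 16-23 [x1,x2=10]: 10100000  (ones: 2)
  rows 24-31 [x1,x2=11]: 10100000  (ones: 2)
Satisfying assignments = 4+4+2+2 = 12

12


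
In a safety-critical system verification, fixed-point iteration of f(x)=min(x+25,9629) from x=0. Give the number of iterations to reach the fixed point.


Step 1: x=0, cap=9629, increment=25
Step 2: x grows by 25 each step until capped at 9629; fixed point is x=9629
Step 3: iterations = ceil(9629/25) = 386

386


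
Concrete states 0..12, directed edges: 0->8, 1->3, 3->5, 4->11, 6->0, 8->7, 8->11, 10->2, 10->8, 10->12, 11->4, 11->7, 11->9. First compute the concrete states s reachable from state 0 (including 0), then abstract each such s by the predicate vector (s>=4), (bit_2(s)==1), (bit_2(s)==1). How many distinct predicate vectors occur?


BFS from 0:
Concrete reachable: {0, 4, 7, 8, 9, 11}
Abstract via predicates (s>=4), (bit_2(s)==1), (bit_2(s)==1):
  (0,0,0) <- {0}
  (1,0,0) <- {8, 9, 11}
  (1,1,1) <- {4, 7}
Distinct abstract states = 3

3


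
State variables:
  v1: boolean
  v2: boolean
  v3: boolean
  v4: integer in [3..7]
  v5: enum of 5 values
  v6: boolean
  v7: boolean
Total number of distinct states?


State space = product of domain sizes of all variables.
Domain sizes:
  v1 (boolean): 2
  v2 (boolean): 2
  v3 (boolean): 2
  v4 (integer in [3..7]): 5
  v5 (enum of 5 values): 5
  v6 (boolean): 2
  v7 (boolean): 2
Product = 2 * 2 * 2 * 5 * 5 * 2 * 2 = 800

800


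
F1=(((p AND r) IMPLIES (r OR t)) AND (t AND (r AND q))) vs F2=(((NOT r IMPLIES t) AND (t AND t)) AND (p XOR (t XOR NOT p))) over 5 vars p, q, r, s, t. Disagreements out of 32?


F1 = (((p AND r) IMPLIES (r OR t)) AND (t AND (r AND q)))
F2 = (((NOT r IMPLIES t) AND (t AND t)) AND (p XOR (t XOR NOT p)))
Evaluate both on each of 32 rows (bits = p,q,r,s,t):
  row 0 [00000]: F1=0 F2=0 -> 0
  row 1 [00001]: F1=0 F2=0 -> 0
  row 2 [00010]: F1=0 F2=0 -> 0
  row 3 [00011]: F1=0 F2=0 -> 0
  row 4 [00100]: F1=0 F2=0 -> 0
  row 5 [00101]: F1=0 F2=0 -> 0
  row 6 [00110]: F1=0 F2=0 -> 0
  row 7 [00111]: F1=0 F2=0 -> 0
  row 8 [01000]: F1=0 F2=0 -> 0
  row 9 [01001]: F1=0 F2=0 -> 0
  row 10 [01010]: F1=0 F2=0 -> 0
  row 11 [01011]: F1=0 F2=0 -> 0
  row 12 [01100]: F1=0 F2=0 -> 0
  row 13 [01101]: F1=1 F2=0 (differ) -> 1
  row 14 [01110]: F1=0 F2=0 -> 0
  row 15 [01111]: F1=1 F2=0 (differ) -> 1
  row 16 [10000]: F1=0 F2=0 -> 0
  row 17 [10001]: F1=0 F2=0 -> 0
  row 18 [10010]: F1=0 F2=0 -> 0
  row 19 [10011]: F1=0 F2=0 -> 0
  row 20 [10100]: F1=0 F2=0 -> 0
  row 21 [10101]: F1=0 F2=0 -> 0
  row 22 [10110]: F1=0 F2=0 -> 0
  row 23 [10111]: F1=0 F2=0 -> 0
  row 24 [11000]: F1=0 F2=0 -> 0
  row 25 [11001]: F1=0 F2=0 -> 0
  row 26 [11010]: F1=0 F2=0 -> 0
  row 27 [11011]: F1=0 F2=0 -> 0
  row 28 [11100]: F1=0 F2=0 -> 0
  row 29 [11101]: F1=1 F2=0 (differ) -> 1
  row 30 [11110]: F1=0 F2=0 -> 0
  row 31 [11111]: F1=1 F2=0 (differ) -> 1
Full result column, 8 rows per line (p,q fixed per line; r,s,t runs 000..111 left to right):
  rows 0-7 [p,q=00]: 00000000  (ones: 0)
  rows 8-15 [p,q=01]: 00000101  (ones: 2)
  rows 16-23 [p,q=10]: 00000000  (ones: 0)
  rows 24-31 [p,q=11]: 00000101  (ones: 2)
Disagreements = 0+2+0+2 = 4

4


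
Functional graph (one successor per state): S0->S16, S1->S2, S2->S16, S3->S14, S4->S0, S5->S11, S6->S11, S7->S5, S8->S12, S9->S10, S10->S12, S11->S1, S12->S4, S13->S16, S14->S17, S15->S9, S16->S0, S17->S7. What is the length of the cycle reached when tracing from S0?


Trace from S0 until a state repeats:
  S0 -> S16 -> S0
S0 first seen at step 0, revisited at step 2.
Cycle length = 2 - 0 = 2

2


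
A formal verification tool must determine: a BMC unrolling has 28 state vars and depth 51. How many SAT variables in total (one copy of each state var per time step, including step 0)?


BMC unrolls to depth k, creating one copy of each state var for steps 0..k.
Step count = 51 + 1 = 52 (steps 0 through 51)
Vars per step = 28
Total = 28 * 52 = 1456

1456


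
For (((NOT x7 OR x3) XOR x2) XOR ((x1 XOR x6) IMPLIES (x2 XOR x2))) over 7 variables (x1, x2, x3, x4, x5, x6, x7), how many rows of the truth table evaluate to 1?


Formula: (((NOT x7 OR x3) XOR x2) XOR ((x1 XOR x6) IMPLIES (x2 XOR x2))) over 7 vars (128 rows)
Evaluate each row (x1, x2, x3, x4, x5, x6, x7 as bits, MSB first):
  row 0 [0000000]: (((NOT 0 OR 0) XOR 0) XOR ((0 XOR 0) IMPLIES (0 XOR 0))) -> 0
  row 1 [0000001]: (((NOT 1 OR 0) XOR 0) XOR ((0 XOR 0) IMPLIES (0 XOR 0))) -> 1
  row 2 [0000010]: (((NOT 0 OR 0) XOR 0) XOR ((0 XOR 1) IMPLIES (0 XOR 0))) -> 1
  row 3 [0000011]: (((NOT 1 OR 0) XOR 0) XOR ((0 XOR 1) IMPLIES (0 XOR 0))) -> 0
  row 4 [0000100]: (((NOT 0 OR 0) XOR 0) XOR ((0 XOR 0) IMPLIES (0 XOR 0))) -> 0
  (every remaining row is evaluated the same way; all 128 results are listed next)
Full result column, 8 rows per line (x1,x2,x3,x4 fixed per line; x5,x6,x7 runs 000..111 left to right):
  rows 0-7 [x1,x2,x3,x4=0000]: 01100110  (ones: 4)
  rows 8-15 [x1,x2,x3,x4=0001]: 01100110  (ones: 4)
  rows 16-23 [x1,x2,x3,x4=0010]: 00110011  (ones: 4)
  rows 24-31 [x1,x2,x3,x4=0011]: 00110011  (ones: 4)
  rows 32-39 [x1,x2,x3,x4=0100]: 10011001  (ones: 4)
  rows 40-47 [x1,x2,x3,x4=0101]: 10011001  (ones: 4)
  rows 48-55 [x1,x2,x3,x4=0110]: 11001100  (ones: 4)
  rows 56-63 [x1,x2,x3,x4=0111]: 11001100  (ones: 4)
  rows 64-71 [x1,x2,x3,x4=1000]: 10011001  (ones: 4)
  rows 72-79 [x1,x2,x3,x4=1001]: 10011001  (ones: 4)
  rows 80-87 [x1,x2,x3,x4=1010]: 11001100  (ones: 4)
  rows 88-95 [x1,x2,x3,x4=1011]: 11001100  (ones: 4)
  rows 96-103 [x1,x2,x3,x4=1100]: 01100110  (ones: 4)
  rows 104-111 [x1,x2,x3,x4=1101]: 01100110  (ones: 4)
  rows 112-119 [x1,x2,x3,x4=1110]: 00110011  (ones: 4)
  rows 120-127 [x1,x2,x3,x4=1111]: 00110011  (ones: 4)
Count of 1-rows = 4+4+4+4+4+4+4+4+4+4+4+4+4+4+4+4 = 64

64


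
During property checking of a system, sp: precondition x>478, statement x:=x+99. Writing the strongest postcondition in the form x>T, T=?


Formula: sp(P, x:=E) = exists old_x. (x = E[old_x/x]) AND P[old_x/x] (old_x is the value of x before the assignment; eliminate old_x by solving x = E[old_x/x] for old_x)
Step 1: Precondition P: x>478, i.e. old_x > 478
Step 2: Assignment gives x = old_x + 99, so old_x = x - 99
Step 3: Substitute into P: x - 99 > 478
Step 4: Simplify: x > 478+99 = 577

577


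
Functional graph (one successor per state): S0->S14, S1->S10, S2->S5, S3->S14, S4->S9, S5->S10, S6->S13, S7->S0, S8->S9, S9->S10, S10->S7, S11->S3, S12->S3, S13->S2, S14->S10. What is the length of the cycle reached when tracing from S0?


Trace from S0 until a state repeats:
  S0 -> S14 -> S10 -> S7 -> S0
S0 first seen at step 0, revisited at step 4.
Cycle length = 4 - 0 = 4

4


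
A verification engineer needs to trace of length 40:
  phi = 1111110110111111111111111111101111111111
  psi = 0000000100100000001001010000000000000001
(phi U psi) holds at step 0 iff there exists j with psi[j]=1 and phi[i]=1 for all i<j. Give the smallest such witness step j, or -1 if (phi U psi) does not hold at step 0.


(phi U psi) at 0: need smallest j with psi[j]=1 and phi[i]=1 for all i in [0,j).
Scan from step 0:
  step 0: phi=1, psi=0 -> continue
  step 1: phi=1, psi=0 -> continue
  step 2: phi=1, psi=0 -> continue
  step 3: phi=1, psi=0 -> continue
  step 6: phi=0 -> phi-prefix broken from here
  step 7: psi=1 but phi already failed -> not a witness
  step 10: psi=1 but phi already failed -> not a witness
  step 18: psi=1 but phi already failed -> not a witness
  step 21: psi=1 but phi already failed -> not a witness
  step 23: psi=1 but phi already failed -> not a witness
  step 39: psi=1 but phi already failed -> not a witness
  end of trace: no witness -> -1
Witness step = -1

-1


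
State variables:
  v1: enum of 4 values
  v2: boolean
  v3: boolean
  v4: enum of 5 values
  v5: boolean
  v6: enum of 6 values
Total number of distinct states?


State space = product of domain sizes of all variables.
Domain sizes:
  v1 (enum of 4 values): 4
  v2 (boolean): 2
  v3 (boolean): 2
  v4 (enum of 5 values): 5
  v5 (boolean): 2
  v6 (enum of 6 values): 6
Product = 4 * 2 * 2 * 5 * 2 * 6 = 960

960


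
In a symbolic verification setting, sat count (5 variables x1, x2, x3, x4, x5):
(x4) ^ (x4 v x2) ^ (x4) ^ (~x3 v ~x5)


CNF with 4 clauses over 5 vars (32 assignments).
An assignment satisfies CNF iff every clause has >=1 true literal.
Check each row (bits = x1,x2,x3,x4,x5; clause T/F shown):
  row 0 [00000]: clauses=FFFT -> 0
  row 1 [00001]: clauses=FFFT -> 0
  row 2 [00010]: clauses=TTTT -> 1
  row 3 [00011]: clauses=TTTT -> 1
  row 4 [00100]: clauses=FFFT -> 0
  row 5 [00101]: clauses=FFFF -> 0
  row 6 [00110]: clauses=TTTT -> 1
  row 7 [00111]: clauses=TTTF -> 0
  row 8 [01000]: clauses=FTFT -> 0
  row 9 [01001]: clauses=FTFT -> 0
  row 10 [01010]: clauses=TTTT -> 1
  row 11 [01011]: clauses=TTTT -> 1
  row 12 [01100]: clauses=FTFT -> 0
  row 13 [01101]: clauses=FTFF -> 0
  row 14 [01110]: clauses=TTTT -> 1
  row 15 [01111]: clauses=TTTF -> 0
  row 16 [10000]: clauses=FFFT -> 0
  row 17 [10001]: clauses=FFFT -> 0
  row 18 [10010]: clauses=TTTT -> 1
  row 19 [10011]: clauses=TTTT -> 1
  row 20 [10100]: clauses=FFFT -> 0
  row 21 [10101]: clauses=FFFF -> 0
  row 22 [10110]: clauses=TTTT -> 1
  row 23 [10111]: clauses=TTTF -> 0
  row 24 [11000]: clauses=FTFT -> 0
  row 25 [11001]: clauses=FTFT -> 0
  row 26 [11010]: clauses=TTTT -> 1
  row 27 [11011]: clauses=TTTT -> 1
  row 28 [11100]: clauses=FTFT -> 0
  row 29 [11101]: clauses=FTFF -> 0
  row 30 [11110]: clauses=TTTT -> 1
  row 31 [11111]: clauses=TTTF -> 0
Full result column, 8 rows per line (x1,x2 fixed per line; x3,x4,x5 runs 000..111 left to right):
  rows 0-7 [x1,x2=00]: 00110010  (ones: 3)
  rows 8-15 [x1,x2=01]: 00110010  (ones: 3)
  rows 16-23 [x1,x2=10]: 00110010  (ones: 3)
  rows 24-31 [x1,x2=11]: 00110010  (ones: 3)
Satisfying assignments = 3+3+3+3 = 12

12


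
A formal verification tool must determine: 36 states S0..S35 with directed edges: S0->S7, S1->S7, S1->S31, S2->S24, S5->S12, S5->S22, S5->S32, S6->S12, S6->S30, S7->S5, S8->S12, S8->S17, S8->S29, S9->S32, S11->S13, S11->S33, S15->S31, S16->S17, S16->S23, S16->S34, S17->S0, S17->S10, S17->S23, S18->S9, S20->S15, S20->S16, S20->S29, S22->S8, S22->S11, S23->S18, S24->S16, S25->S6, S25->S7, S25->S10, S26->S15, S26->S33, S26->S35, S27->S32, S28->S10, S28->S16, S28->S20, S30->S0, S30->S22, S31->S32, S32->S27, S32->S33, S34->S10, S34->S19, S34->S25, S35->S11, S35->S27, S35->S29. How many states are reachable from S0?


BFS from S0:
  layer 0: {S0}
  layer 1: {S7}
  layer 2: {S5}
  layer 3: {S12, S22, S32}
  layer 4: {S8, S11, S27, S33}
  layer 5: {S13, S17, S29}
  layer 6: {S10, S23}
  layer 7: {S18}
  layer 8: {S9}
Reachable set: {S0, S5, S7, S8, S9, S10, S11, S12, S13, S17, S18, S22, S23, S27, S29, S32, S33}
Count = 17

17


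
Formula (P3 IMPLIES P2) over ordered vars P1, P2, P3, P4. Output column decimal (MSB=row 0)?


Formula: (P3 IMPLIES P2) over P1, P2, P3, P4 (16 rows)
Evaluate each row (bits = P1,P2,P3,P4, MSB first):
  row 0 [0000]: (0 IMPLIES 0) -> 1
  row 1 [0001]: (0 IMPLIES 0) -> 1
  row 2 [0010]: (1 IMPLIES 0) -> 0
  row 3 [0011]: (1 IMPLIES 0) -> 0
  row 4 [0100]: (0 IMPLIES 1) -> 1
  row 5 [0101]: (0 IMPLIES 1) -> 1
  row 6 [0110]: (1 IMPLIES 1) -> 1
  row 7 [0111]: (1 IMPLIES 1) -> 1
  row 8 [1000]: (0 IMPLIES 0) -> 1
  row 9 [1001]: (0 IMPLIES 0) -> 1
  row 10 [1010]: (1 IMPLIES 0) -> 0
  row 11 [1011]: (1 IMPLIES 0) -> 0
  row 12 [1100]: (0 IMPLIES 1) -> 1
  row 13 [1101]: (0 IMPLIES 1) -> 1
  row 14 [1110]: (1 IMPLIES 1) -> 1
  row 15 [1111]: (1 IMPLIES 1) -> 1
Full result column, 4 rows per line (P1,P2 fixed per line; P3,P4 runs 00..11 left to right):
  rows 0-3 [P1,P2=00]: 1100  = hex C
  rows 4-7 [P1,P2=01]: 1111  = hex F
  rows 8-11 [P1,P2=10]: 1100  = hex C
  rows 12-15 [P1,P2=11]: 1111  = hex F
Output column (row 0 .. row 15) = 1100111111001111
Output column grouped in 4s = 1100 1111 1100 1111 = 0xCFCF
Convert to decimal digit by digit (value = value*16 + digit):
  C -> 12
  12*16 + 15 (F) = 207
  207*16 + 12 (C) = 3324
  3324*16 + 15 (F) = 53199
Decimal = 53199

53199


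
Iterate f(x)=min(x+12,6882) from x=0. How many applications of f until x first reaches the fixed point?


Step 1: x=0, cap=6882, increment=12
Step 2: x grows by 12 each step until capped at 6882; fixed point is x=6882
Step 3: iterations = ceil(6882/12) = 574

574


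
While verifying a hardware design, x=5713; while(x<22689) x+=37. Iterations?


Step 1: x goes from 5713 toward 22689 by 37; the body runs while x<22689, so iterations = ceil((bound-start)/step)
Step 2: Distance=16976
Step 3: ceil(16976/37)=459

459


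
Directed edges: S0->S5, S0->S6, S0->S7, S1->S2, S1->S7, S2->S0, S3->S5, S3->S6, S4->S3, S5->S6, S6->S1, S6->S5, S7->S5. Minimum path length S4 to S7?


BFS layer-by-layer from S4:
  dist 0: {S4}
  dist 1: {S3}
  dist 2: {S5, S6}
  dist 3: {S1}
  dist 4: {S2, S7}
  -> S7 reached at distance 4
Shortest path length = 4

4


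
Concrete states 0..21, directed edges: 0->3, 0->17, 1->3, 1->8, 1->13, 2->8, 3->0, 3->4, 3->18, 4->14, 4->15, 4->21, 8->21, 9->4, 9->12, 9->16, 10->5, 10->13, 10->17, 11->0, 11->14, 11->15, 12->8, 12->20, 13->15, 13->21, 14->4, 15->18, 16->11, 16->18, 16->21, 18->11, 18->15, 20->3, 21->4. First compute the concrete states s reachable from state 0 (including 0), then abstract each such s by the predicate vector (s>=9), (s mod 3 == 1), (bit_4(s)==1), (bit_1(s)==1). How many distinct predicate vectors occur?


BFS from 0:
Concrete reachable: {0, 3, 4, 11, 14, 15, 17, 18, 21}
Abstract via predicates (s>=9), (s mod 3 == 1), (bit_4(s)==1), (bit_1(s)==1):
  (0,0,0,0) <- {0}
  (0,0,0,1) <- {3}
  (0,1,0,0) <- {4}
  (1,0,0,1) <- {11, 14, 15}
  (1,0,1,0) <- {17, 21}
  (1,0,1,1) <- {18}
Distinct abstract states = 6

6


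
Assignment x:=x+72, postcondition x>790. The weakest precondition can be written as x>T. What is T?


Formula: wp(x:=E, P) = P[E/x] (substitute E for x in postcondition)
Step 1: Postcondition: x>790
Step 2: Substitute x+72 for x: x+72>790
Step 3: Solve for x: x > 790-72 = 718

718


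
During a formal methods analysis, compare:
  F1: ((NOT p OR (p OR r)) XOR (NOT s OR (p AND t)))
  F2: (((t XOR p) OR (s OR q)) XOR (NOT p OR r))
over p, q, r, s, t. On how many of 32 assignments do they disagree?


F1 = ((NOT p OR (p OR r)) XOR (NOT s OR (p AND t)))
F2 = (((t XOR p) OR (s OR q)) XOR (NOT p OR r))
Evaluate both on each of 32 rows (bits = p,q,r,s,t):
  row 0 [00000]: F1=0 F2=1 (differ) -> 1
  row 1 [00001]: F1=0 F2=0 -> 0
  row 2 [00010]: F1=1 F2=0 (differ) -> 1
  row 3 [00011]: F1=1 F2=0 (differ) -> 1
  row 4 [00100]: F1=0 F2=1 (differ) -> 1
  row 5 [00101]: F1=0 F2=0 -> 0
  row 6 [00110]: F1=1 F2=0 (differ) -> 1
  row 7 [00111]: F1=1 F2=0 (differ) -> 1
  row 8 [01000]: F1=0 F2=0 -> 0
  row 9 [01001]: F1=0 F2=0 -> 0
  row 10 [01010]: F1=1 F2=0 (differ) -> 1
  row 11 [01011]: F1=1 F2=0 (differ) -> 1
  row 12 [01100]: F1=0 F2=0 -> 0
  row 13 [01101]: F1=0 F2=0 -> 0
  row 14 [01110]: F1=1 F2=0 (differ) -> 1
  row 15 [01111]: F1=1 F2=0 (differ) -> 1
  row 16 [10000]: F1=0 F2=1 (differ) -> 1
  row 17 [10001]: F1=0 F2=0 -> 0
  row 18 [10010]: F1=1 F2=1 -> 0
  row 19 [10011]: F1=0 F2=1 (differ) -> 1
  row 20 [10100]: F1=0 F2=0 -> 0
  row 21 [10101]: F1=0 F2=1 (differ) -> 1
  row 22 [10110]: F1=1 F2=0 (differ) -> 1
  row 23 [10111]: F1=0 F2=0 -> 0
  row 24 [11000]: F1=0 F2=1 (differ) -> 1
  row 25 [11001]: F1=0 F2=1 (differ) -> 1
  row 26 [11010]: F1=1 F2=1 -> 0
  row 27 [11011]: F1=0 F2=1 (differ) -> 1
  row 28 [11100]: F1=0 F2=0 -> 0
  row 29 [11101]: F1=0 F2=0 -> 0
  row 30 [11110]: F1=1 F2=0 (differ) -> 1
  row 31 [11111]: F1=0 F2=0 -> 0
Full result column, 8 rows per line (p,q fixed per line; r,s,t runs 000..111 left to right):
  rows 0-7 [p,q=00]: 10111011  (ones: 6)
  rows 8-15 [p,q=01]: 00110011  (ones: 4)
  rows 16-23 [p,q=10]: 10010110  (ones: 4)
  rows 24-31 [p,q=11]: 11010010  (ones: 4)
Disagreements = 6+4+4+4 = 18

18


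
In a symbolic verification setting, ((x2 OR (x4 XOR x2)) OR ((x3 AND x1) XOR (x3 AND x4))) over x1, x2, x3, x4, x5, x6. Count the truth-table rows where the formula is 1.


Formula: ((x2 OR (x4 XOR x2)) OR ((x3 AND x1) XOR (x3 AND x4))) over 6 vars (64 rows)
Evaluate each row (x1, x2, x3, x4, x5, x6 as bits, MSB first):
  row 0 [000000]: ((0 OR (0 XOR 0)) OR ((0 AND 0) XOR (0 AND 0))) -> 0
  row 1 [000001]: ((0 OR (0 XOR 0)) OR ((0 AND 0) XOR (0 AND 0))) -> 0
  row 2 [000010]: ((0 OR (0 XOR 0)) OR ((0 AND 0) XOR (0 AND 0))) -> 0
  row 3 [000011]: ((0 OR (0 XOR 0)) OR ((0 AND 0) XOR (0 AND 0))) -> 0
  row 4 [000100]: ((0 OR (1 XOR 0)) OR ((0 AND 0) XOR (0 AND 1))) -> 1
  (every remaining row is evaluated the same way; all 64 results are listed next)
Full result column, 8 rows per line (x1,x2,x3 fixed per line; x4,x5,x6 runs 000..111 left to right):
  rows 0-7 [x1,x2,x3=000]: 00001111  (ones: 4)
  rows 8-15 [x1,x2,x3=001]: 00001111  (ones: 4)
  rows 16-23 [x1,x2,x3=010]: 11111111  (ones: 8)
  rows 24-31 [x1,x2,x3=011]: 11111111  (ones: 8)
  rows 32-39 [x1,x2,x3=100]: 00001111  (ones: 4)
  rows 40-47 [x1,x2,x3=101]: 11111111  (ones: 8)
  rows 48-55 [x1,x2,x3=110]: 11111111  (ones: 8)
  rows 56-63 [x1,x2,x3=111]: 11111111  (ones: 8)
Count of 1-rows = 4+4+8+8+4+8+8+8 = 52

52


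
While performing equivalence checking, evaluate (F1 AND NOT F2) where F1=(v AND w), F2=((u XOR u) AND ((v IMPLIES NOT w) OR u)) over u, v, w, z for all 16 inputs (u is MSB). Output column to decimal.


F1 = (v AND w)
F2 = ((u XOR u) AND ((v IMPLIES NOT w) OR u))
Counterexample to F1=>F2 is where F1=1 and F2=0.
Evaluate each row (bits = u,v,w,z, MSB first):
  row 0 [0000]: F1=0 F2=0 -> F1&~F2 -> 0
  row 1 [0001]: F1=0 F2=0 -> F1&~F2 -> 0
  row 2 [0010]: F1=0 F2=0 -> F1&~F2 -> 0
  row 3 [0011]: F1=0 F2=0 -> F1&~F2 -> 0
  row 4 [0100]: F1=0 F2=0 -> F1&~F2 -> 0
  row 5 [0101]: F1=0 F2=0 -> F1&~F2 -> 0
  row 6 [0110]: F1=1 F2=0 -> F1&~F2 -> 1
  row 7 [0111]: F1=1 F2=0 -> F1&~F2 -> 1
  row 8 [1000]: F1=0 F2=0 -> F1&~F2 -> 0
  row 9 [1001]: F1=0 F2=0 -> F1&~F2 -> 0
  row 10 [1010]: F1=0 F2=0 -> F1&~F2 -> 0
  row 11 [1011]: F1=0 F2=0 -> F1&~F2 -> 0
  row 12 [1100]: F1=0 F2=0 -> F1&~F2 -> 0
  row 13 [1101]: F1=0 F2=0 -> F1&~F2 -> 0
  row 14 [1110]: F1=1 F2=0 -> F1&~F2 -> 1
  row 15 [1111]: F1=1 F2=0 -> F1&~F2 -> 1
Full result column, 4 rows per line (u,v fixed per line; w,z runs 00..11 left to right):
  rows 0-3 [u,v=00]: 0000  = hex 0
  rows 4-7 [u,v=01]: 0011  = hex 3
  rows 8-11 [u,v=10]: 0000  = hex 0
  rows 12-15 [u,v=11]: 0011  = hex 3
Counterexample vector (row 0 .. row 15) = 0000001100000011
Output column grouped in 4s = 0000 0011 0000 0011 = 0x0303
Convert to decimal digit by digit (value = value*16 + digit):
  0 -> 0
  0*16 + 3 = 3
  3*16 + 0 = 48
  48*16 + 3 = 771
Decimal = 771

771


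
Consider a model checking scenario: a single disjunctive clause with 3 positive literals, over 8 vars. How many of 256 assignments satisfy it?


Step 1: Total=2^8=256
Step 2: Unsat when all 3 false: 2^5=32
Step 3: Sat=256-32=224

224


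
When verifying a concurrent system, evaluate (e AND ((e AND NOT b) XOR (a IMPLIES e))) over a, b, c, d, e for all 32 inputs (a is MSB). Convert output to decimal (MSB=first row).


Formula: (e AND ((e AND NOT b) XOR (a IMPLIES e))) over a, b, c, d, e (32 rows)
Evaluate each row (bits = a,b,c,d,e, MSB first):
  row 0 [00000]: (0 AND ((0 AND NOT 0) XOR (0 IMPLIES 0))) -> 0
  row 1 [00001]: (1 AND ((1 AND NOT 0) XOR (0 IMPLIES 1))) -> 0
  row 2 [00010]: (0 AND ((0 AND NOT 0) XOR (0 IMPLIES 0))) -> 0
  row 3 [00011]: (1 AND ((1 AND NOT 0) XOR (0 IMPLIES 1))) -> 0
  row 4 [00100]: (0 AND ((0 AND NOT 0) XOR (0 IMPLIES 0))) -> 0
  row 5 [00101]: (1 AND ((1 AND NOT 0) XOR (0 IMPLIES 1))) -> 0
  row 6 [00110]: (0 AND ((0 AND NOT 0) XOR (0 IMPLIES 0))) -> 0
  row 7 [00111]: (1 AND ((1 AND NOT 0) XOR (0 IMPLIES 1))) -> 0
  row 8 [01000]: (0 AND ((0 AND NOT 1) XOR (0 IMPLIES 0))) -> 0
  row 9 [01001]: (1 AND ((1 AND NOT 1) XOR (0 IMPLIES 1))) -> 1
  row 10 [01010]: (0 AND ((0 AND NOT 1) XOR (0 IMPLIES 0))) -> 0
  row 11 [01011]: (1 AND ((1 AND NOT 1) XOR (0 IMPLIES 1))) -> 1
  row 12 [01100]: (0 AND ((0 AND NOT 1) XOR (0 IMPLIES 0))) -> 0
  row 13 [01101]: (1 AND ((1 AND NOT 1) XOR (0 IMPLIES 1))) -> 1
  row 14 [01110]: (0 AND ((0 AND NOT 1) XOR (0 IMPLIES 0))) -> 0
  row 15 [01111]: (1 AND ((1 AND NOT 1) XOR (0 IMPLIES 1))) -> 1
  row 16 [10000]: (0 AND ((0 AND NOT 0) XOR (1 IMPLIES 0))) -> 0
  row 17 [10001]: (1 AND ((1 AND NOT 0) XOR (1 IMPLIES 1))) -> 0
  row 18 [10010]: (0 AND ((0 AND NOT 0) XOR (1 IMPLIES 0))) -> 0
  row 19 [10011]: (1 AND ((1 AND NOT 0) XOR (1 IMPLIES 1))) -> 0
  row 20 [10100]: (0 AND ((0 AND NOT 0) XOR (1 IMPLIES 0))) -> 0
  row 21 [10101]: (1 AND ((1 AND NOT 0) XOR (1 IMPLIES 1))) -> 0
  row 22 [10110]: (0 AND ((0 AND NOT 0) XOR (1 IMPLIES 0))) -> 0
  row 23 [10111]: (1 AND ((1 AND NOT 0) XOR (1 IMPLIES 1))) -> 0
  row 24 [11000]: (0 AND ((0 AND NOT 1) XOR (1 IMPLIES 0))) -> 0
  row 25 [11001]: (1 AND ((1 AND NOT 1) XOR (1 IMPLIES 1))) -> 1
  row 26 [11010]: (0 AND ((0 AND NOT 1) XOR (1 IMPLIES 0))) -> 0
  row 27 [11011]: (1 AND ((1 AND NOT 1) XOR (1 IMPLIES 1))) -> 1
  row 28 [11100]: (0 AND ((0 AND NOT 1) XOR (1 IMPLIES 0))) -> 0
  row 29 [11101]: (1 AND ((1 AND NOT 1) XOR (1 IMPLIES 1))) -> 1
  row 30 [11110]: (0 AND ((0 AND NOT 1) XOR (1 IMPLIES 0))) -> 0
  row 31 [11111]: (1 AND ((1 AND NOT 1) XOR (1 IMPLIES 1))) -> 1
Full result column, 4 rows per line (a,b,c fixed per line; d,e runs 00..11 left to right):
  rows 0-3 [a,b,c=000]: 0000  = hex 0
  rows 4-7 [a,b,c=001]: 0000  = hex 0
  rows 8-11 [a,b,c=010]: 0101  = hex 5
  rows 12-15 [a,b,c=011]: 0101  = hex 5
  rows 16-19 [a,b,c=100]: 0000  = hex 0
  rows 20-23 [a,b,c=101]: 0000  = hex 0
  rows 24-27 [a,b,c=110]: 0101  = hex 5
  rows 28-31 [a,b,c=111]: 0101  = hex 5
Output column (row 0 .. row 31) = 00000000010101010000000001010101
Output column grouped in 4s = 0000 0000 0101 0101 0000 0000 0101 0101 = 0x00550055
Convert to decimal digit by digit (value = value*16 + digit):
  0 -> 0
  0*16 + 0 = 0
  0*16 + 5 = 5
  5*16 + 5 = 85
  85*16 + 0 = 1360
  1360*16 + 0 = 21760
  21760*16 + 5 = 348165
  348165*16 + 5 = 5570645
Decimal = 5570645

5570645


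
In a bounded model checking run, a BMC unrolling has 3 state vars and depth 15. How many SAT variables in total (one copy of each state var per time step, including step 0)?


BMC unrolls to depth k, creating one copy of each state var for steps 0..k.
Step count = 15 + 1 = 16 (steps 0 through 15)
Vars per step = 3
Total = 3 * 16 = 48

48


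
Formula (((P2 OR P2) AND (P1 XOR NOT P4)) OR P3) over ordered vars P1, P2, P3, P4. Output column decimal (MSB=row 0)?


Formula: (((P2 OR P2) AND (P1 XOR NOT P4)) OR P3) over P1, P2, P3, P4 (16 rows)
Evaluate each row (bits = P1,P2,P3,P4, MSB first):
  row 0 [0000]: (((0 OR 0) AND (0 XOR NOT 0)) OR 0) -> 0
  row 1 [0001]: (((0 OR 0) AND (0 XOR NOT 1)) OR 0) -> 0
  row 2 [0010]: (((0 OR 0) AND (0 XOR NOT 0)) OR 1) -> 1
  row 3 [0011]: (((0 OR 0) AND (0 XOR NOT 1)) OR 1) -> 1
  row 4 [0100]: (((1 OR 1) AND (0 XOR NOT 0)) OR 0) -> 1
  row 5 [0101]: (((1 OR 1) AND (0 XOR NOT 1)) OR 0) -> 0
  row 6 [0110]: (((1 OR 1) AND (0 XOR NOT 0)) OR 1) -> 1
  row 7 [0111]: (((1 OR 1) AND (0 XOR NOT 1)) OR 1) -> 1
  row 8 [1000]: (((0 OR 0) AND (1 XOR NOT 0)) OR 0) -> 0
  row 9 [1001]: (((0 OR 0) AND (1 XOR NOT 1)) OR 0) -> 0
  row 10 [1010]: (((0 OR 0) AND (1 XOR NOT 0)) OR 1) -> 1
  row 11 [1011]: (((0 OR 0) AND (1 XOR NOT 1)) OR 1) -> 1
  row 12 [1100]: (((1 OR 1) AND (1 XOR NOT 0)) OR 0) -> 0
  row 13 [1101]: (((1 OR 1) AND (1 XOR NOT 1)) OR 0) -> 1
  row 14 [1110]: (((1 OR 1) AND (1 XOR NOT 0)) OR 1) -> 1
  row 15 [1111]: (((1 OR 1) AND (1 XOR NOT 1)) OR 1) -> 1
Full result column, 4 rows per line (P1,P2 fixed per line; P3,P4 runs 00..11 left to right):
  rows 0-3 [P1,P2=00]: 0011  = hex 3
  rows 4-7 [P1,P2=01]: 1011  = hex B
  rows 8-11 [P1,P2=10]: 0011  = hex 3
  rows 12-15 [P1,P2=11]: 0111  = hex 7
Output column (row 0 .. row 15) = 0011101100110111
Output column grouped in 4s = 0011 1011 0011 0111 = 0x3B37
Convert to decimal digit by digit (value = value*16 + digit):
  3 -> 3
  3*16 + 11 (B) = 59
  59*16 + 3 = 947
  947*16 + 7 = 15159
Decimal = 15159

15159


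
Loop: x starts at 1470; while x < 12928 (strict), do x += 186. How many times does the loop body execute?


Step 1: x goes from 1470 toward 12928 by 186; the body runs while x<12928, so iterations = ceil((bound-start)/step)
Step 2: Distance=11458
Step 3: ceil(11458/186)=62

62


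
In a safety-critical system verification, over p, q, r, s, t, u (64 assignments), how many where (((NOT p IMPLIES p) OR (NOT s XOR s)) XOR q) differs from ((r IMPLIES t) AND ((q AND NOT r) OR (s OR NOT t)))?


F1 = (((NOT p IMPLIES p) OR (NOT s XOR s)) XOR q)
F2 = ((r IMPLIES t) AND ((q AND NOT r) OR (s OR NOT t)))
Evaluate both on each of 64 rows (bits = p,q,r,s,t,u):
  row 0 [000000]: F1=1 F2=1 -> 0
  row 1 [000001]: F1=1 F2=1 -> 0
  row 2 [000010]: F1=1 F2=0 (differ) -> 1
  row 3 [000011]: F1=1 F2=0 (differ) -> 1
  row 4 [000100]: F1=1 F2=1 -> 0
  (every remaining row is evaluated the same way; all 64 results are listed next)
Full result column, 8 rows per line (p,q,r fixed per line; s,t,u runs 000..111 left to right):
  rows 0-7 [p,q,r=000]: 00110000  (ones: 2)
  rows 8-15 [p,q,r=001]: 11111100  (ones: 6)
  rows 16-23 [p,q,r=010]: 11111111  (ones: 8)
  rows 24-31 [p,q,r=011]: 00000011  (ones: 2)
  rows 32-39 [p,q,r=100]: 00110000  (ones: 2)
  rows 40-47 [p,q,r=101]: 11111100  (ones: 6)
  rows 48-55 [p,q,r=110]: 11111111  (ones: 8)
  rows 56-63 [p,q,r=111]: 00000011  (ones: 2)
Disagreements = 2+6+8+2+2+6+8+2 = 36

36


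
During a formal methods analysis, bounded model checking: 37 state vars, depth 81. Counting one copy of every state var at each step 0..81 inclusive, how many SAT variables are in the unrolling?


BMC unrolls to depth k, creating one copy of each state var for steps 0..k.
Step count = 81 + 1 = 82 (steps 0 through 81)
Vars per step = 37
Total = 37 * 82 = 3034

3034


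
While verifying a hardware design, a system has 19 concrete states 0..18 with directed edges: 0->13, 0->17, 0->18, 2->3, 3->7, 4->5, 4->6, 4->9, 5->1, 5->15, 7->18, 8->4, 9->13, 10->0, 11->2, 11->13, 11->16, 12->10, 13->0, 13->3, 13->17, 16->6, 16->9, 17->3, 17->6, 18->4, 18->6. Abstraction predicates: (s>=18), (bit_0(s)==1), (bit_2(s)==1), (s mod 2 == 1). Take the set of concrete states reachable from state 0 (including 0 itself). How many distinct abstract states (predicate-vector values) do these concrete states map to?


BFS from 0:
Concrete reachable: {0, 1, 3, 4, 5, 6, 7, 9, 13, 15, 17, 18}
Abstract via predicates (s>=18), (bit_0(s)==1), (bit_2(s)==1), (s mod 2 == 1):
  (0,0,0,0) <- {0}
  (0,0,1,0) <- {4, 6}
  (0,1,0,1) <- {1, 3, 9, 17}
  (0,1,1,1) <- {5, 7, 13, 15}
  (1,0,0,0) <- {18}
Distinct abstract states = 5

5


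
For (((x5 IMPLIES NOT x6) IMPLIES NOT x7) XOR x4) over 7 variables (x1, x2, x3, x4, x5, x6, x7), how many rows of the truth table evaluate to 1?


Formula: (((x5 IMPLIES NOT x6) IMPLIES NOT x7) XOR x4) over 7 vars (128 rows)
Evaluate each row (x1, x2, x3, x4, x5, x6, x7 as bits, MSB first):
  row 0 [0000000]: (((0 IMPLIES NOT 0) IMPLIES NOT 0) XOR 0) -> 1
  row 1 [0000001]: (((0 IMPLIES NOT 0) IMPLIES NOT 1) XOR 0) -> 0
  row 2 [0000010]: (((0 IMPLIES NOT 1) IMPLIES NOT 0) XOR 0) -> 1
  row 3 [0000011]: (((0 IMPLIES NOT 1) IMPLIES NOT 1) XOR 0) -> 0
  row 4 [0000100]: (((1 IMPLIES NOT 0) IMPLIES NOT 0) XOR 0) -> 1
  (every remaining row is evaluated the same way; all 128 results are listed next)
Full result column, 8 rows per line (x1,x2,x3,x4 fixed per line; x5,x6,x7 runs 000..111 left to right):
  rows 0-7 [x1,x2,x3,x4=0000]: 10101011  (ones: 5)
  rows 8-15 [x1,x2,x3,x4=0001]: 01010100  (ones: 3)
  rows 16-23 [x1,x2,x3,x4=0010]: 10101011  (ones: 5)
  rows 24-31 [x1,x2,x3,x4=0011]: 01010100  (ones: 3)
  rows 32-39 [x1,x2,x3,x4=0100]: 10101011  (ones: 5)
  rows 40-47 [x1,x2,x3,x4=0101]: 01010100  (ones: 3)
  rows 48-55 [x1,x2,x3,x4=0110]: 10101011  (ones: 5)
  rows 56-63 [x1,x2,x3,x4=0111]: 01010100  (ones: 3)
  rows 64-71 [x1,x2,x3,x4=1000]: 10101011  (ones: 5)
  rows 72-79 [x1,x2,x3,x4=1001]: 01010100  (ones: 3)
  rows 80-87 [x1,x2,x3,x4=1010]: 10101011  (ones: 5)
  rows 88-95 [x1,x2,x3,x4=1011]: 01010100  (ones: 3)
  rows 96-103 [x1,x2,x3,x4=1100]: 10101011  (ones: 5)
  rows 104-111 [x1,x2,x3,x4=1101]: 01010100  (ones: 3)
  rows 112-119 [x1,x2,x3,x4=1110]: 10101011  (ones: 5)
  rows 120-127 [x1,x2,x3,x4=1111]: 01010100  (ones: 3)
Count of 1-rows = 5+3+5+3+5+3+5+3+5+3+5+3+5+3+5+3 = 64

64
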